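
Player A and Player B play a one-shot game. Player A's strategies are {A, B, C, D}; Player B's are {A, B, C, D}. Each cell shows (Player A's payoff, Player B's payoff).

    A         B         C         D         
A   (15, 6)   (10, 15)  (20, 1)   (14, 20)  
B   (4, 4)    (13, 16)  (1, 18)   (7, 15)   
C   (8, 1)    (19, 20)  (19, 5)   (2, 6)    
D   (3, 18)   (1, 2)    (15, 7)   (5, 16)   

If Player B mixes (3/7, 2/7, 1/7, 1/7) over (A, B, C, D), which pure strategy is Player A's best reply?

A

Compute Player A's expected payoff from each pure strategy against the given mix.
A: (3/7)·15 + (2/7)·10 + (1/7)·20 + (1/7)·14 = 99/7
B: (3/7)·4 + (2/7)·13 + (1/7)·1 + (1/7)·7 = 46/7
C: (3/7)·8 + (2/7)·19 + (1/7)·19 + (1/7)·2 = 83/7
D: (3/7)·3 + (2/7)·1 + (1/7)·15 + (1/7)·5 = 31/7
Highest expected payoff is 99/7, from A.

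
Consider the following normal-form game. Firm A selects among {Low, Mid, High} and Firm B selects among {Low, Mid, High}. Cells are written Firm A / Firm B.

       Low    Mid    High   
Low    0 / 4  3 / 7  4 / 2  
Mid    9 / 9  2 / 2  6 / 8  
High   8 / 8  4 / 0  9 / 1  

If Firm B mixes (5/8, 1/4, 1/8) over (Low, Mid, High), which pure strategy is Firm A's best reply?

Compute Firm A's expected payoff from each pure strategy against the given mix.
Low: (5/8)·0 + (1/4)·3 + (1/8)·4 = 5/4
Mid: (5/8)·9 + (1/4)·2 + (1/8)·6 = 55/8
High: (5/8)·8 + (1/4)·4 + (1/8)·9 = 57/8
Highest expected payoff is 57/8, from High.

High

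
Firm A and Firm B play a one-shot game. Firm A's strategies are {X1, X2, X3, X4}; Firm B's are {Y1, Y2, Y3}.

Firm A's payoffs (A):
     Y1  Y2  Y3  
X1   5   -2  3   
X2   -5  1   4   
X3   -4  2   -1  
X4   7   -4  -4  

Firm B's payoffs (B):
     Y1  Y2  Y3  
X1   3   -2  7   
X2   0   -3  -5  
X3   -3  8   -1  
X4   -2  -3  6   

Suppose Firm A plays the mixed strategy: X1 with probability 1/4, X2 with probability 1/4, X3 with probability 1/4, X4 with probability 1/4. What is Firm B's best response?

Firm B's best reply maximizes expected payoff against the mix.
Y1: (1/4)·3 + (1/4)·0 + (1/4)·(-3) + (1/4)·(-2) = -1/2
Y2: (1/4)·(-2) + (1/4)·(-3) + (1/4)·8 + (1/4)·(-3) = 0
Y3: (1/4)·7 + (1/4)·(-5) + (1/4)·(-1) + (1/4)·6 = 7/4
Highest expected payoff is 7/4, from Y3.

Y3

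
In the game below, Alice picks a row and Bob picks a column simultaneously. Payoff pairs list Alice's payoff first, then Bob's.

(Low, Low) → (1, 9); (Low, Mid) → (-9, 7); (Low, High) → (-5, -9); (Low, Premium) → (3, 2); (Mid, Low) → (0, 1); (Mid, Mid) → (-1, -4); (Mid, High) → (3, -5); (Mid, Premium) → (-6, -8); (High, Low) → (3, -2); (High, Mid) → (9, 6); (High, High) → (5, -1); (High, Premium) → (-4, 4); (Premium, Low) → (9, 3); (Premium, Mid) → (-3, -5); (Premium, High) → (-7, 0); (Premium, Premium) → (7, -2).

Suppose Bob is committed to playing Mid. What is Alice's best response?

With Bob fixed at Mid, Alice's payoffs are: Low → -9, Mid → -1, High → 9, Premium → -3.
The maximum is 9, achieved by High.

High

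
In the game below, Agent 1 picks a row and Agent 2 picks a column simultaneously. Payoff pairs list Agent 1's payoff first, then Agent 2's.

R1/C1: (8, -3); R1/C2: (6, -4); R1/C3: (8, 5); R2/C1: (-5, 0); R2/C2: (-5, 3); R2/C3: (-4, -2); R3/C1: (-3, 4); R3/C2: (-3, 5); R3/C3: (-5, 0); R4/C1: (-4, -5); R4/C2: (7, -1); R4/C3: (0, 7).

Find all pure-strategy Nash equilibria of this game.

Find each player's best response to every opponent strategy; NE are the intersections.
Agent 1's best responses — vs C1: R1 (payoff 8); vs C2: R4 (payoff 7); vs C3: R1 (payoff 8).
Agent 2's best responses — vs R1: C3 (payoff 5); vs R2: C2 (payoff 3); vs R3: C2 (payoff 5); vs R4: C3 (payoff 7).
The only mutual best response is (R1, C3); neither player gains by switching there.

(R1, C3)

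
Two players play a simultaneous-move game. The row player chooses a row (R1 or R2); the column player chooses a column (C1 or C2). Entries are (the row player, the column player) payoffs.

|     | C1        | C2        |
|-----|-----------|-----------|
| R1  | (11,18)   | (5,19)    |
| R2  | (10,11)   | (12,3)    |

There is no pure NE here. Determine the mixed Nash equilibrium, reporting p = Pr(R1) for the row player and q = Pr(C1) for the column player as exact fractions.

p = 8/9, q = 7/8

In a mixed NE each player is indifferent between their pure strategies, so the opponent's mix sets the indifference.
The column player indifferent between C1 and C2: p·18 + (1−p)·11 = p·19 + (1−p)·3 ⟹ 11 + 7p = 3 + 16p ⟹ p = 8/9.
The row player indifferent between R1 and R2: q·11 + (1−q)·5 = q·10 + (1−q)·12 ⟹ 5 + 6q = 12 + (-2)q ⟹ q = 7/8.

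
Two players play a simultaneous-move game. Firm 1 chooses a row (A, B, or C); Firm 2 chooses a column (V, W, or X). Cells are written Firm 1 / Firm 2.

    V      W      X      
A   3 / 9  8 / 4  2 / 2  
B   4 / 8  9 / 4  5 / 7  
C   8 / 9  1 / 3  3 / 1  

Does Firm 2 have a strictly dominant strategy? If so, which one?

V

A strategy is strictly dominant if it gives Firm 2 a strictly higher payoff than every other strategy, against every choice by the opponent.
V strictly dominates: vs A: 9 > each of {4, 2}; vs B: 8 > each of {4, 7}; vs C: 9 > each of {3, 1}.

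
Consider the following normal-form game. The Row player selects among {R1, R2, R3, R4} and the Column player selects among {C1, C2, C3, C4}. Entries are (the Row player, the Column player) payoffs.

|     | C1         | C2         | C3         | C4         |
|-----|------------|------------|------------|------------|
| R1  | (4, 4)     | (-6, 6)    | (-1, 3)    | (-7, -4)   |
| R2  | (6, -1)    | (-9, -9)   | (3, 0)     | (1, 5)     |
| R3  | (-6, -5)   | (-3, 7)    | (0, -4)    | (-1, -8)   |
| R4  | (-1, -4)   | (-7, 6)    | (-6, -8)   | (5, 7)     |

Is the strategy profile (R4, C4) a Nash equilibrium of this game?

Holding the Column player at C4: the Row player gets 5 from R4, versus -7 from R1, 1 from R2, -1 from R3. No profitable deviation for the Row player.
Holding the Row player at R4: the Column player gets 7 from C4, versus -4 from C1, 6 from C2, -8 from C3. No profitable deviation for the Column player either.

Yes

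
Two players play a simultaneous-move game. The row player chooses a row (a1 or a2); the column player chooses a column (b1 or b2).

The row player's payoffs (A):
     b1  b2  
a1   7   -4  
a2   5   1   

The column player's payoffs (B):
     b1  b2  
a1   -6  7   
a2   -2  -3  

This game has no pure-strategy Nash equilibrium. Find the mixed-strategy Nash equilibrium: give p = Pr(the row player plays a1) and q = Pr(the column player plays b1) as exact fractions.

p = 1/14, q = 5/7

Each player's mixing probability is pinned down by making the *other* player indifferent.
The column player indifferent between b1 and b2: p·(-6) + (1−p)·(-2) = p·7 + (1−p)·(-3) ⟹ (-2) + (-4)p = (-3) + 10p ⟹ p = 1/14.
The row player indifferent between a1 and a2: q·7 + (1−q)·(-4) = q·5 + (1−q)·1 ⟹ (-4) + 11q = 1 + 4q ⟹ q = 5/7.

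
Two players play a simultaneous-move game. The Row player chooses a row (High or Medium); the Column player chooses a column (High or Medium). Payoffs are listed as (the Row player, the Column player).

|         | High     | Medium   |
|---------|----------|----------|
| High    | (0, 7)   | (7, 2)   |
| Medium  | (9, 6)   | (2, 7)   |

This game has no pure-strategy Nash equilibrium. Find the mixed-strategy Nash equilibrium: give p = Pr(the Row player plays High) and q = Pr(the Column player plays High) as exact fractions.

p = 1/6, q = 5/14

Each player's mixing probability is pinned down by making the *other* player indifferent.
The Column player indifferent between High and Medium: p·7 + (1−p)·6 = p·2 + (1−p)·7 ⟹ 6 + 1p = 7 + (-5)p ⟹ p = 1/6.
The Row player indifferent between High and Medium: q·0 + (1−q)·7 = q·9 + (1−q)·2 ⟹ 7 + (-7)q = 2 + 7q ⟹ q = 5/14.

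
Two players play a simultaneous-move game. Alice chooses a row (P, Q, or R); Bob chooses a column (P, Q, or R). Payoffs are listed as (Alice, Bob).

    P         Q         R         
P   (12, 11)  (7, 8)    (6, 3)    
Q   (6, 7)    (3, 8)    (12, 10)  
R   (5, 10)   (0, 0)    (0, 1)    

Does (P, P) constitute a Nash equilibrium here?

Yes

Holding Bob at P: Alice gets 12 from P, versus 6 from Q, 5 from R. No profitable deviation for Alice.
Holding Alice at P: Bob gets 11 from P, versus 8 from Q, 3 from R. No profitable deviation for Bob either.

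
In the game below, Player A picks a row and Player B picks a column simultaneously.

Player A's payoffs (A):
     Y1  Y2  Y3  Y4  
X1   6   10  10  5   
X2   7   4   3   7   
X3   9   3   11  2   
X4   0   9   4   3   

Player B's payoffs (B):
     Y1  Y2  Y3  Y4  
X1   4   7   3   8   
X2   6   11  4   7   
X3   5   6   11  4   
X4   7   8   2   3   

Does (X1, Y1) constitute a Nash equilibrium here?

No

Holding Player B at Y1: Player A gets 6 from X1 but could get 9 by switching to X3. Player A has a profitable deviation.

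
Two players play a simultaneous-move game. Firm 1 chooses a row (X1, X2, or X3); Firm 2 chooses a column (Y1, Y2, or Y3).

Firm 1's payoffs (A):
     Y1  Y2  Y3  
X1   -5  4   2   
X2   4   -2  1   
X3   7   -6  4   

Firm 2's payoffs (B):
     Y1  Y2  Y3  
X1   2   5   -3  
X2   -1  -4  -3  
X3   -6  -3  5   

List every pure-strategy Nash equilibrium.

Check mutual best responses: a cell is a NE iff neither player can gain by unilaterally deviating.
Firm 1's best responses — vs Y1: X3 (payoff 7); vs Y2: X1 (payoff 4); vs Y3: X3 (payoff 4).
Firm 2's best responses — vs X1: Y2 (payoff 5); vs X2: Y1 (payoff -1); vs X3: Y3 (payoff 5).
Mutual best responses occur at (X1, Y2) and (X3, Y3); at each, neither player gains by switching.

(X1, Y2) and (X3, Y3)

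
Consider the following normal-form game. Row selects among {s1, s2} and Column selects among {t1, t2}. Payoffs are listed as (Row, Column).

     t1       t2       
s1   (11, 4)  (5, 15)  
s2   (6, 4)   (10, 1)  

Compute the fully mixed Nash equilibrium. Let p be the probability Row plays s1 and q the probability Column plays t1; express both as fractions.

p = 3/14, q = 1/2

In a mixed NE each player is indifferent between their pure strategies, so the opponent's mix sets the indifference.
Column indifferent between t1 and t2: p·4 + (1−p)·4 = p·15 + (1−p)·1 ⟹ 4 + 0p = 1 + 14p ⟹ p = 3/14.
Row indifferent between s1 and s2: q·11 + (1−q)·5 = q·6 + (1−q)·10 ⟹ 5 + 6q = 10 + (-4)q ⟹ q = 1/2.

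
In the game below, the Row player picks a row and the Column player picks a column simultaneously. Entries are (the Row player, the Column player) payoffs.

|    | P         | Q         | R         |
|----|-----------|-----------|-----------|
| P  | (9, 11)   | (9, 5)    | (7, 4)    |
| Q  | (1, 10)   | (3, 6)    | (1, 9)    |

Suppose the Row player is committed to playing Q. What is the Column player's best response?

With the Row player fixed at Q, the Column player's payoffs are: P → 10, Q → 6, R → 9.
The maximum is 10, achieved by P.

P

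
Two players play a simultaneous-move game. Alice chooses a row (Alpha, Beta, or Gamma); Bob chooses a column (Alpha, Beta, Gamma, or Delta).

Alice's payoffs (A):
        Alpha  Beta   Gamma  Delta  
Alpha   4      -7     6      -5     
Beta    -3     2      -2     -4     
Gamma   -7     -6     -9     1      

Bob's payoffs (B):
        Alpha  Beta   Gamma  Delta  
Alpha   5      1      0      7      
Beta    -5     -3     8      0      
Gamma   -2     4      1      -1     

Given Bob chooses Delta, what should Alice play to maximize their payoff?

Gamma

With Bob fixed at Delta, Alice's payoffs are: Alpha → -5, Beta → -4, Gamma → 1.
The maximum is 1, achieved by Gamma.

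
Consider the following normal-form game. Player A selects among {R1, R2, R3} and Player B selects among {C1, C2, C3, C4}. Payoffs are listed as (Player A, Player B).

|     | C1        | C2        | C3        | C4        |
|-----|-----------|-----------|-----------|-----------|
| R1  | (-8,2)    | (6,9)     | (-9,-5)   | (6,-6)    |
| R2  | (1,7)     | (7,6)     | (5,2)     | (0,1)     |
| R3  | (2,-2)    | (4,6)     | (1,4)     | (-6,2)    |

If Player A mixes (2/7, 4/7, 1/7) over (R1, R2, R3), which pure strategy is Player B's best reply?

Player B's best reply maximizes expected payoff against the mix.
C1: (2/7)·2 + (4/7)·7 + (1/7)·(-2) = 30/7
C2: (2/7)·9 + (4/7)·6 + (1/7)·6 = 48/7
C3: (2/7)·(-5) + (4/7)·2 + (1/7)·4 = 2/7
C4: (2/7)·(-6) + (4/7)·1 + (1/7)·2 = -6/7
Highest expected payoff is 48/7, from C2.

C2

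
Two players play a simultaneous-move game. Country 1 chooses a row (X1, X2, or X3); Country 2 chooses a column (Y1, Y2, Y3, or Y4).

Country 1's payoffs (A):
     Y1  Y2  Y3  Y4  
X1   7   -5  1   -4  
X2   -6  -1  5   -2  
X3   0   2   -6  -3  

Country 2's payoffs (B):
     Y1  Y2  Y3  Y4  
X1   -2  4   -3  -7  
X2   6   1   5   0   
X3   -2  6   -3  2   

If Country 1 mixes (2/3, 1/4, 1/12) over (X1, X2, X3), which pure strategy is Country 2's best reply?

Country 2's best reply maximizes expected payoff against the mix.
Y1: (2/3)·(-2) + (1/4)·6 + (1/12)·(-2) = 0
Y2: (2/3)·4 + (1/4)·1 + (1/12)·6 = 41/12
Y3: (2/3)·(-3) + (1/4)·5 + (1/12)·(-3) = -1
Y4: (2/3)·(-7) + (1/4)·0 + (1/12)·2 = -9/2
Highest expected payoff is 41/12, from Y2.

Y2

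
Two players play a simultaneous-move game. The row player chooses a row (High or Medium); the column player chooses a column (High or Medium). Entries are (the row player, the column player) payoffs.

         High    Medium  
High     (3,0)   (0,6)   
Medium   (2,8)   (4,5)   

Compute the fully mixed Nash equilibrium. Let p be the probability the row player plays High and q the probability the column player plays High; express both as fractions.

p = 1/3, q = 4/5

In a mixed NE each player is indifferent between their pure strategies, so the opponent's mix sets the indifference.
The column player indifferent between High and Medium: p·0 + (1−p)·8 = p·6 + (1−p)·5 ⟹ 8 + (-8)p = 5 + 1p ⟹ p = 1/3.
The row player indifferent between High and Medium: q·3 + (1−q)·0 = q·2 + (1−q)·4 ⟹ 0 + 3q = 4 + (-2)q ⟹ q = 4/5.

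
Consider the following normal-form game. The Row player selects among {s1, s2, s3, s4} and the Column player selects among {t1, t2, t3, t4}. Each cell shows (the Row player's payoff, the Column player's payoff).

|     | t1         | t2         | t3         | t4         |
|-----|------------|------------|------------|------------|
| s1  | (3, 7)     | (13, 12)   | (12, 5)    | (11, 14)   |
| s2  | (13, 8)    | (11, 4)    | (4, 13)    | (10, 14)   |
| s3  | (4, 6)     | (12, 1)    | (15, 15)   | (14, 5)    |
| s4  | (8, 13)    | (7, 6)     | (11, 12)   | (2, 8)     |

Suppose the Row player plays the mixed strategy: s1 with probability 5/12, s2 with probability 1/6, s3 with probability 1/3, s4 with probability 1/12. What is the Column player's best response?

Compute the Column player's expected payoff from each pure strategy against the given mix.
t1: (5/12)·7 + (1/6)·8 + (1/3)·6 + (1/12)·13 = 22/3
t2: (5/12)·12 + (1/6)·4 + (1/3)·1 + (1/12)·6 = 13/2
t3: (5/12)·5 + (1/6)·13 + (1/3)·15 + (1/12)·12 = 41/4
t4: (5/12)·14 + (1/6)·14 + (1/3)·5 + (1/12)·8 = 21/2
Highest expected payoff is 21/2, from t4.

t4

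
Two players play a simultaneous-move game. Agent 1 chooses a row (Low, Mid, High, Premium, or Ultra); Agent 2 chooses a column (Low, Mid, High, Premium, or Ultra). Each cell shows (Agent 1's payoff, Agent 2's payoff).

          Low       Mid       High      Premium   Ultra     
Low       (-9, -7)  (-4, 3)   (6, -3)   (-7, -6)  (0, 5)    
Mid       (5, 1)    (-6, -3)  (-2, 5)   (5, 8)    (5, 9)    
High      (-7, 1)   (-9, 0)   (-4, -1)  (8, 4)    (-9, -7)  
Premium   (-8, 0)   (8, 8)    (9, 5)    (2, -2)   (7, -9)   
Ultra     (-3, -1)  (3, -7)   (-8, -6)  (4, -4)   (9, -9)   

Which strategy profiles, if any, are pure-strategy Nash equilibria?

Find each player's best response to every opponent strategy; NE are the intersections.
Agent 1's best responses — vs Low: Mid (payoff 5); vs Mid: Premium (payoff 8); vs High: Premium (payoff 9); vs Premium: High (payoff 8); vs Ultra: Ultra (payoff 9).
Agent 2's best responses — vs Low: Ultra (payoff 5); vs Mid: Ultra (payoff 9); vs High: Premium (payoff 4); vs Premium: Mid (payoff 8); vs Ultra: Low (payoff -1).
Mutual best responses occur at (High, Premium) and (Premium, Mid); at each, neither player gains by switching.

(High, Premium) and (Premium, Mid)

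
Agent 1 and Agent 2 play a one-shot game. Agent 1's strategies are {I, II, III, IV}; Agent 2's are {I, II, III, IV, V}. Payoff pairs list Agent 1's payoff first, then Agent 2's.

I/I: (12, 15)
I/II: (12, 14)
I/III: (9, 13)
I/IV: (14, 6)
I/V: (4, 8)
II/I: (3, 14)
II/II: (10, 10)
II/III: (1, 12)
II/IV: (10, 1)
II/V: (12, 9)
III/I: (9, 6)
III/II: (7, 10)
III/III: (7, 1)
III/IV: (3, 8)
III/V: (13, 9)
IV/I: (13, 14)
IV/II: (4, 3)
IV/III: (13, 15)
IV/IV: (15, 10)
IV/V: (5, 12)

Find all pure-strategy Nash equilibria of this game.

Check mutual best responses: a cell is a NE iff neither player can gain by unilaterally deviating.
Agent 1's best responses — vs I: IV (payoff 13); vs II: I (payoff 12); vs III: IV (payoff 13); vs IV: IV (payoff 15); vs V: III (payoff 13).
Agent 2's best responses — vs I: I (payoff 15); vs II: I (payoff 14); vs III: II (payoff 10); vs IV: III (payoff 15).
The only mutual best response is (IV, III); neither player gains by switching there.

(IV, III)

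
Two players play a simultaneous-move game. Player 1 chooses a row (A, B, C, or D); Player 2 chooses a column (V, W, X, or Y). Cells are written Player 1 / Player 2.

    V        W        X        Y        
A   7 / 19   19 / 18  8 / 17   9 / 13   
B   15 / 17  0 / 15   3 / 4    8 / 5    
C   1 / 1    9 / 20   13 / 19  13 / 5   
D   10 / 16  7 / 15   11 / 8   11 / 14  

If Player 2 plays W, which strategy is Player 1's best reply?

A

With Player 2 fixed at W, Player 1's payoffs are: A → 19, B → 0, C → 9, D → 7.
The maximum is 19, achieved by A.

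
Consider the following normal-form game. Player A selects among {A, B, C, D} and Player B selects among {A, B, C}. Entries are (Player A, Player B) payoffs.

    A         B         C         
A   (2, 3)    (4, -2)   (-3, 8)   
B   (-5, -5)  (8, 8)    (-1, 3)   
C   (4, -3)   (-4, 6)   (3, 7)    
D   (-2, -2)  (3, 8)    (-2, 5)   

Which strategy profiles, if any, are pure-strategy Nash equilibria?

(B, B) and (C, C)

A profile is a Nash equilibrium when each player is best-responding to the other.
Player A's best responses — vs A: C (payoff 4); vs B: B (payoff 8); vs C: C (payoff 3).
Player B's best responses — vs A: C (payoff 8); vs B: B (payoff 8); vs C: C (payoff 7); vs D: B (payoff 8).
Mutual best responses occur at (B, B) and (C, C); at each, neither player gains by switching.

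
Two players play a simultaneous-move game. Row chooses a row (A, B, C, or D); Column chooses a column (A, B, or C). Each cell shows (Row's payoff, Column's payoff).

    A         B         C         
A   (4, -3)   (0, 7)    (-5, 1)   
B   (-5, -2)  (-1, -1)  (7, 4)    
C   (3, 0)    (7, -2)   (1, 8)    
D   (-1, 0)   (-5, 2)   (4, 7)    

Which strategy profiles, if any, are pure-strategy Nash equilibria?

A profile is a Nash equilibrium when each player is best-responding to the other.
Row's best responses — vs A: A (payoff 4); vs B: C (payoff 7); vs C: B (payoff 7).
Column's best responses — vs A: B (payoff 7); vs B: C (payoff 4); vs C: C (payoff 8); vs D: C (payoff 7).
The only mutual best response is (B, C); neither player gains by switching there.

(B, C)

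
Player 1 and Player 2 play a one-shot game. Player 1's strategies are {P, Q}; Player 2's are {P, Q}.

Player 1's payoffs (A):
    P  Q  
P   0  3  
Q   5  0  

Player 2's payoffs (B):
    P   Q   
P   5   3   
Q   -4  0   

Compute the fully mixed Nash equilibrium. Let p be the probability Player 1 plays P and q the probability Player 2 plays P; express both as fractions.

Each player's mixing probability is pinned down by making the *other* player indifferent.
Player 2 indifferent between P and Q: p·5 + (1−p)·(-4) = p·3 + (1−p)·0 ⟹ (-4) + 9p = 0 + 3p ⟹ p = 2/3.
Player 1 indifferent between P and Q: q·0 + (1−q)·3 = q·5 + (1−q)·0 ⟹ 3 + (-3)q = 0 + 5q ⟹ q = 3/8.

p = 2/3, q = 3/8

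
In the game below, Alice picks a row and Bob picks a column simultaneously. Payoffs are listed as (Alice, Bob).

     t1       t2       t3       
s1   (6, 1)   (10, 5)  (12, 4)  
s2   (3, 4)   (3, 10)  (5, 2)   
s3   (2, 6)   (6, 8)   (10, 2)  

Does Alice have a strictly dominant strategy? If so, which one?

s1

Check whether one of Alice's strategies beats all alternatives regardless of what the opponent does.
s1 strictly dominates: vs t1: 6 > each of {3, 2}; vs t2: 10 > each of {3, 6}; vs t3: 12 > each of {5, 10}.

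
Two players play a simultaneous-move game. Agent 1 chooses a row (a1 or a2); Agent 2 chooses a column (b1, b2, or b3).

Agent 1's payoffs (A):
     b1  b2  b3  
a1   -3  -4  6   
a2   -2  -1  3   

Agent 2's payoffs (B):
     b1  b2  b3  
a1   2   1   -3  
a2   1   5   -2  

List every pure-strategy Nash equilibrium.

(a2, b2)

Find each player's best response to every opponent strategy; NE are the intersections.
Agent 1's best responses — vs b1: a2 (payoff -2); vs b2: a2 (payoff -1); vs b3: a1 (payoff 6).
Agent 2's best responses — vs a1: b1 (payoff 2); vs a2: b2 (payoff 5).
The only mutual best response is (a2, b2); neither player gains by switching there.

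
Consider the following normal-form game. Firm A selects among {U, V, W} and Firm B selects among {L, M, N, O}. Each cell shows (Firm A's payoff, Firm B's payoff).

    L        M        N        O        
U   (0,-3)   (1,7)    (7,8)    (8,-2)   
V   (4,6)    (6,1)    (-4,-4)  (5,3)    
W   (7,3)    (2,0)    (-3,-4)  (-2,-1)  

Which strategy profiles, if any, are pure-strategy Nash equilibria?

(U, N) and (W, L)

Find each player's best response to every opponent strategy; NE are the intersections.
Firm A's best responses — vs L: W (payoff 7); vs M: V (payoff 6); vs N: U (payoff 7); vs O: U (payoff 8).
Firm B's best responses — vs U: N (payoff 8); vs V: L (payoff 6); vs W: L (payoff 3).
Mutual best responses occur at (U, N) and (W, L); at each, neither player gains by switching.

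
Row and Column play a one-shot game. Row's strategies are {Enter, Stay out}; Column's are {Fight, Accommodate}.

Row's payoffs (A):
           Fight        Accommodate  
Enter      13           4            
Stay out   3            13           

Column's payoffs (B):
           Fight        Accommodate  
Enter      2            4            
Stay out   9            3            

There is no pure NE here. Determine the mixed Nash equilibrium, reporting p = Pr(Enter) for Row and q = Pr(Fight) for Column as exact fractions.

p = 3/4, q = 9/19

In a mixed NE each player is indifferent between their pure strategies, so the opponent's mix sets the indifference.
Column indifferent between Fight and Accommodate: p·2 + (1−p)·9 = p·4 + (1−p)·3 ⟹ 9 + (-7)p = 3 + 1p ⟹ p = 3/4.
Row indifferent between Enter and Stay out: q·13 + (1−q)·4 = q·3 + (1−q)·13 ⟹ 4 + 9q = 13 + (-10)q ⟹ q = 9/19.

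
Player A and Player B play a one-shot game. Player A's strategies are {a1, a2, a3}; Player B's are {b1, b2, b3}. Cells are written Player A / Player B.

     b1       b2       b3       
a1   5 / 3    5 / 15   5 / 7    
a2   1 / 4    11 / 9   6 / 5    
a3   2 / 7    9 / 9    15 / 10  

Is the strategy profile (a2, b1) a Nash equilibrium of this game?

No

Holding Player B at b1: Player A gets 1 from a2 but could get 5 by switching to a1. Player A has a profitable deviation.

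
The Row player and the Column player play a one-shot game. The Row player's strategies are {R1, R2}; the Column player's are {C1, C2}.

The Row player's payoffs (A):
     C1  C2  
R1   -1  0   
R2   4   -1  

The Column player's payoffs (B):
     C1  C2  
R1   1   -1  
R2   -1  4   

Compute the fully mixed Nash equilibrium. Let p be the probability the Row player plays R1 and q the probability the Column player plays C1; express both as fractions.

Each player's mixing probability is pinned down by making the *other* player indifferent.
The Column player indifferent between C1 and C2: p·1 + (1−p)·(-1) = p·(-1) + (1−p)·4 ⟹ (-1) + 2p = 4 + (-5)p ⟹ p = 5/7.
The Row player indifferent between R1 and R2: q·(-1) + (1−q)·0 = q·4 + (1−q)·(-1) ⟹ 0 + (-1)q = (-1) + 5q ⟹ q = 1/6.

p = 5/7, q = 1/6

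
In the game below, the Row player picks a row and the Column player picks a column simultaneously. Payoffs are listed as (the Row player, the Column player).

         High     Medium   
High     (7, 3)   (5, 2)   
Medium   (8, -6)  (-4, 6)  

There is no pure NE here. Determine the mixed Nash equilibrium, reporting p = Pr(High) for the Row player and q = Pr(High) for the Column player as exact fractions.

Each player's mixing probability is pinned down by making the *other* player indifferent.
The Column player indifferent between High and Medium: p·3 + (1−p)·(-6) = p·2 + (1−p)·6 ⟹ (-6) + 9p = 6 + (-4)p ⟹ p = 12/13.
The Row player indifferent between High and Medium: q·7 + (1−q)·5 = q·8 + (1−q)·(-4) ⟹ 5 + 2q = (-4) + 12q ⟹ q = 9/10.

p = 12/13, q = 9/10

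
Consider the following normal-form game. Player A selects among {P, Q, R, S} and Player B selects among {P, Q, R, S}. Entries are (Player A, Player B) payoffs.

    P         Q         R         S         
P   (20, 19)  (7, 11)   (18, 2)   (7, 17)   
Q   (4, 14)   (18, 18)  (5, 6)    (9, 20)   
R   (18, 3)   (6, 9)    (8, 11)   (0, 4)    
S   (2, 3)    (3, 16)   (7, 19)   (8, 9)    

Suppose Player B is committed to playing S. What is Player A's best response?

With Player B fixed at S, Player A's payoffs are: P → 7, Q → 9, R → 0, S → 8.
The maximum is 9, achieved by Q.

Q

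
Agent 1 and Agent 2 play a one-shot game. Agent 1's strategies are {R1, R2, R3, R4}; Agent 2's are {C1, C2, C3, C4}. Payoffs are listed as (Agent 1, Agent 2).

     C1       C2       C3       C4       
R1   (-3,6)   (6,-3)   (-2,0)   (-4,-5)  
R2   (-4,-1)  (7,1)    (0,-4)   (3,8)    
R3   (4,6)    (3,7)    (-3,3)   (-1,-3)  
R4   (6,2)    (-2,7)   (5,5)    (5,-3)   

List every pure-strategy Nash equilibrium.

A profile is a Nash equilibrium when each player is best-responding to the other.
Agent 1's best responses — vs C1: R4 (payoff 6); vs C2: R2 (payoff 7); vs C3: R4 (payoff 5); vs C4: R4 (payoff 5).
Agent 2's best responses — vs R1: C1 (payoff 6); vs R2: C4 (payoff 8); vs R3: C2 (payoff 7); vs R4: C2 (payoff 7).
No cell has both players best-responding. For instance, Agent 1's best reply to C2 is R2, but against R2 Agent 2 prefers C4 over C2.

There is no pure-strategy Nash equilibrium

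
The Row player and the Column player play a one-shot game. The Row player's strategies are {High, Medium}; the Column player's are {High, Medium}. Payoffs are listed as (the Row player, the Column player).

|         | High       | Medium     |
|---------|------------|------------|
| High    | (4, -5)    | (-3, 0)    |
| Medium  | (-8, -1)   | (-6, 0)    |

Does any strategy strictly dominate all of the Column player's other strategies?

A strategy is strictly dominant if it gives the Column player a strictly higher payoff than every other strategy, against every choice by the opponent.
Medium strictly dominates: vs High: 0 > -5; vs Medium: 0 > -1.

Medium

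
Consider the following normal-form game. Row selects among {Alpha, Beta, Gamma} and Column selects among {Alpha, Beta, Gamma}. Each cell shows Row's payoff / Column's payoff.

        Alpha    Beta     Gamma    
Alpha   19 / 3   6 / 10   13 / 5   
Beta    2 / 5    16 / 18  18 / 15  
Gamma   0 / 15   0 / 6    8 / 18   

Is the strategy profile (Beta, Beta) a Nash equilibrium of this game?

Yes

Holding Column at Beta: Row gets 16 from Beta, versus 6 from Alpha, 0 from Gamma. No profitable deviation for Row.
Holding Row at Beta: Column gets 18 from Beta, versus 5 from Alpha, 15 from Gamma. No profitable deviation for Column either.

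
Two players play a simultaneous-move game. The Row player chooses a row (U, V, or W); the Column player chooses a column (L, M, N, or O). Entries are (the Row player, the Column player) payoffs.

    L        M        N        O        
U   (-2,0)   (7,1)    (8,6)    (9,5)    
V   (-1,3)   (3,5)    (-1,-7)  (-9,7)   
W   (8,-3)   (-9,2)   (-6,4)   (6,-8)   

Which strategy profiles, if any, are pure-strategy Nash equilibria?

(U, N)

A profile is a Nash equilibrium when each player is best-responding to the other.
The Row player's best responses — vs L: W (payoff 8); vs M: U (payoff 7); vs N: U (payoff 8); vs O: U (payoff 9).
The Column player's best responses — vs U: N (payoff 6); vs V: O (payoff 7); vs W: N (payoff 4).
The only mutual best response is (U, N); neither player gains by switching there.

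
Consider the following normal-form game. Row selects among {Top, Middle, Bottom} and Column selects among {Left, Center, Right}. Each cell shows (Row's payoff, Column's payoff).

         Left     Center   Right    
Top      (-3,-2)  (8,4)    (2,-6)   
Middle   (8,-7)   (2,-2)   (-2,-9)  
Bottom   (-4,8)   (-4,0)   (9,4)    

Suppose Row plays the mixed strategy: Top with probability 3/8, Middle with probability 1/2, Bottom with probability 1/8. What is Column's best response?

Column's best reply maximizes expected payoff against the mix.
Left: (3/8)·(-2) + (1/2)·(-7) + (1/8)·8 = -13/4
Center: (3/8)·4 + (1/2)·(-2) + (1/8)·0 = 1/2
Right: (3/8)·(-6) + (1/2)·(-9) + (1/8)·4 = -25/4
Highest expected payoff is 1/2, from Center.

Center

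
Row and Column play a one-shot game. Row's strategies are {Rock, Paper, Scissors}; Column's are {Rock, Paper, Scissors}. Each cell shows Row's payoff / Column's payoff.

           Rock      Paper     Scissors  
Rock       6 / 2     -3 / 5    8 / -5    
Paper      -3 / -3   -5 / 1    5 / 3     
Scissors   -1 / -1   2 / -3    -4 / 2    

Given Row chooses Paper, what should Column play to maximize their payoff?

Scissors

With Row fixed at Paper, Column's payoffs are: Rock → -3, Paper → 1, Scissors → 3.
The maximum is 3, achieved by Scissors.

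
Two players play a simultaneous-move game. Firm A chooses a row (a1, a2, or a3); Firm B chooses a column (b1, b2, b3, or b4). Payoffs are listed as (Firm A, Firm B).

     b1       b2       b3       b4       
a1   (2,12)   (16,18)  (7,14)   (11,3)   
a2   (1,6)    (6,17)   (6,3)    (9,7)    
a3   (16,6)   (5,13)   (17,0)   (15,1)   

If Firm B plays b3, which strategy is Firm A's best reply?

a3

With Firm B fixed at b3, Firm A's payoffs are: a1 → 7, a2 → 6, a3 → 17.
The maximum is 17, achieved by a3.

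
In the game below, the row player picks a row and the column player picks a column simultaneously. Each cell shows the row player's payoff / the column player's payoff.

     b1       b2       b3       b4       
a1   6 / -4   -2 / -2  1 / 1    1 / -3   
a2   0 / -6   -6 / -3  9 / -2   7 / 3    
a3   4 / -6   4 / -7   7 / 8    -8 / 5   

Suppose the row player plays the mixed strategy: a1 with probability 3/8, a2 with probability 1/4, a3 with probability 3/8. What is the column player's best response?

Compute the column player's expected payoff from each pure strategy against the given mix.
b1: (3/8)·(-4) + (1/4)·(-6) + (3/8)·(-6) = -21/4
b2: (3/8)·(-2) + (1/4)·(-3) + (3/8)·(-7) = -33/8
b3: (3/8)·1 + (1/4)·(-2) + (3/8)·8 = 23/8
b4: (3/8)·(-3) + (1/4)·3 + (3/8)·5 = 3/2
Highest expected payoff is 23/8, from b3.

b3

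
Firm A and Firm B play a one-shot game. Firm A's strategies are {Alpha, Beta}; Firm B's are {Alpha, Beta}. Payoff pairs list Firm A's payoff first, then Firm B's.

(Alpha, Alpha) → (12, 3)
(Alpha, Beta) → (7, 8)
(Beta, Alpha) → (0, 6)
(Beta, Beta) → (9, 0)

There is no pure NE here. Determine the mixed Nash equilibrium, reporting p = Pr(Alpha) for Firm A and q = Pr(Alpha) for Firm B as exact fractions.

In a mixed NE each player is indifferent between their pure strategies, so the opponent's mix sets the indifference.
Firm B indifferent between Alpha and Beta: p·3 + (1−p)·6 = p·8 + (1−p)·0 ⟹ 6 + (-3)p = 0 + 8p ⟹ p = 6/11.
Firm A indifferent between Alpha and Beta: q·12 + (1−q)·7 = q·0 + (1−q)·9 ⟹ 7 + 5q = 9 + (-9)q ⟹ q = 1/7.

p = 6/11, q = 1/7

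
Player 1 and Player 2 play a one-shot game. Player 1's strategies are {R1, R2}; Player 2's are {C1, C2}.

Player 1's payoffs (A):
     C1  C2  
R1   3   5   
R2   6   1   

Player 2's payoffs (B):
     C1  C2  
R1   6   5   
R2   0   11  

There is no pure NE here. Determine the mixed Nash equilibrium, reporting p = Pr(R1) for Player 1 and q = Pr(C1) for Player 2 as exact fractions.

In a mixed NE each player is indifferent between their pure strategies, so the opponent's mix sets the indifference.
Player 2 indifferent between C1 and C2: p·6 + (1−p)·0 = p·5 + (1−p)·11 ⟹ 0 + 6p = 11 + (-6)p ⟹ p = 11/12.
Player 1 indifferent between R1 and R2: q·3 + (1−q)·5 = q·6 + (1−q)·1 ⟹ 5 + (-2)q = 1 + 5q ⟹ q = 4/7.

p = 11/12, q = 4/7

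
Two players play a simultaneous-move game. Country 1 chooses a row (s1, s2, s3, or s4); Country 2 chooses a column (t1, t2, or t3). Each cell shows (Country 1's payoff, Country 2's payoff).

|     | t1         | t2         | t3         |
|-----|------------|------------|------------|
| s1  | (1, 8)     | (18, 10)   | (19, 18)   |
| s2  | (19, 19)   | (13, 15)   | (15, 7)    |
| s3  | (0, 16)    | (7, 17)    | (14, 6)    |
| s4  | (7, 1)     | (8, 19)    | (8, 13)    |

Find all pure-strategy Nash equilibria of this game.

Find each player's best response to every opponent strategy; NE are the intersections.
Country 1's best responses — vs t1: s2 (payoff 19); vs t2: s1 (payoff 18); vs t3: s1 (payoff 19).
Country 2's best responses — vs s1: t3 (payoff 18); vs s2: t1 (payoff 19); vs s3: t2 (payoff 17); vs s4: t2 (payoff 19).
Mutual best responses occur at (s1, t3) and (s2, t1); at each, neither player gains by switching.

(s1, t3) and (s2, t1)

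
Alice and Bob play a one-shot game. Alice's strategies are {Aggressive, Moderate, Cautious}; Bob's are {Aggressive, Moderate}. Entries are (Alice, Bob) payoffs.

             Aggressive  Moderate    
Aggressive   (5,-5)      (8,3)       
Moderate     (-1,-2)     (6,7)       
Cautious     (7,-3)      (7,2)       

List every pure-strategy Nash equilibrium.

Check mutual best responses: a cell is a NE iff neither player can gain by unilaterally deviating.
Alice's best responses — vs Aggressive: Cautious (payoff 7); vs Moderate: Aggressive (payoff 8).
Bob's best responses — vs Aggressive: Moderate (payoff 3); vs Moderate: Moderate (payoff 7); vs Cautious: Moderate (payoff 2).
The only mutual best response is (Aggressive, Moderate); neither player gains by switching there.

(Aggressive, Moderate)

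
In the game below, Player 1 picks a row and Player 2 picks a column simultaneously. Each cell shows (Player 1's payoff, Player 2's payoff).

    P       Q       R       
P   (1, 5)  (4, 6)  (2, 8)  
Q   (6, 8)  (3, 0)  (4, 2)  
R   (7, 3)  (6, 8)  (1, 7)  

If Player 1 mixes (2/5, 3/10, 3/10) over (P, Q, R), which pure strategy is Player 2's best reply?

R

Player 2's best reply maximizes expected payoff against the mix.
P: (2/5)·5 + (3/10)·8 + (3/10)·3 = 53/10
Q: (2/5)·6 + (3/10)·0 + (3/10)·8 = 24/5
R: (2/5)·8 + (3/10)·2 + (3/10)·7 = 59/10
Highest expected payoff is 59/10, from R.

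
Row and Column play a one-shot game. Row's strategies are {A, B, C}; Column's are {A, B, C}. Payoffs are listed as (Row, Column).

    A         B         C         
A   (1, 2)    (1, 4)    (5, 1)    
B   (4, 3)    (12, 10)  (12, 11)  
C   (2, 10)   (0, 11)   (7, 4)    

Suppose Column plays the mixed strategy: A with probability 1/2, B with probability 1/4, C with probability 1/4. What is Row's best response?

Row's best reply maximizes expected payoff against the mix.
A: (1/2)·1 + (1/4)·1 + (1/4)·5 = 2
B: (1/2)·4 + (1/4)·12 + (1/4)·12 = 8
C: (1/2)·2 + (1/4)·0 + (1/4)·7 = 11/4
Highest expected payoff is 8, from B.

B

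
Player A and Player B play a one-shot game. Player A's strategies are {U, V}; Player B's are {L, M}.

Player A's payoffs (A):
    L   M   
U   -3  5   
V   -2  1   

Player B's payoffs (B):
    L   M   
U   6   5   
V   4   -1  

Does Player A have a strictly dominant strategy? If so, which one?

None

A strategy is strictly dominant if it gives Player A a strictly higher payoff than every other strategy, against every choice by the opponent.
U is not dominant: against L, V gives -2 > -3.
V is not dominant: against M, U gives 5 > 1.
No single strategy is best against every opponent action.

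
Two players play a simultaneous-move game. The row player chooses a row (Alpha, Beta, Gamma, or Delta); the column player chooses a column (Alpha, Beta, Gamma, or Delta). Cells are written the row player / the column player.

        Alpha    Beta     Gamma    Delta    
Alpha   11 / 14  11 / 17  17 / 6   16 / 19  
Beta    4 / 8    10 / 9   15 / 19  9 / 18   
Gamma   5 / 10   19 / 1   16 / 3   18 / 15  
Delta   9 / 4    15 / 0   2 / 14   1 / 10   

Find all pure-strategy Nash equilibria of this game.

(Gamma, Delta)

Find each player's best response to every opponent strategy; NE are the intersections.
The row player's best responses — vs Alpha: Alpha (payoff 11); vs Beta: Gamma (payoff 19); vs Gamma: Alpha (payoff 17); vs Delta: Gamma (payoff 18).
The column player's best responses — vs Alpha: Delta (payoff 19); vs Beta: Gamma (payoff 19); vs Gamma: Delta (payoff 15); vs Delta: Gamma (payoff 14).
The only mutual best response is (Gamma, Delta); neither player gains by switching there.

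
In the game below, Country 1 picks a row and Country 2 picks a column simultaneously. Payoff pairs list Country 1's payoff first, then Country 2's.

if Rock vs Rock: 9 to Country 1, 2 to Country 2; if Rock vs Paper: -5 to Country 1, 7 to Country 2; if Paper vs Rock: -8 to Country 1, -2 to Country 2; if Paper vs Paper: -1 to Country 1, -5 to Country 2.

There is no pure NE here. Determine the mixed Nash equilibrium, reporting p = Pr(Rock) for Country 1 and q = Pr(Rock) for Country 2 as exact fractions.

Each player's mixing probability is pinned down by making the *other* player indifferent.
Country 2 indifferent between Rock and Paper: p·2 + (1−p)·(-2) = p·7 + (1−p)·(-5) ⟹ (-2) + 4p = (-5) + 12p ⟹ p = 3/8.
Country 1 indifferent between Rock and Paper: q·9 + (1−q)·(-5) = q·(-8) + (1−q)·(-1) ⟹ (-5) + 14q = (-1) + (-7)q ⟹ q = 4/21.

p = 3/8, q = 4/21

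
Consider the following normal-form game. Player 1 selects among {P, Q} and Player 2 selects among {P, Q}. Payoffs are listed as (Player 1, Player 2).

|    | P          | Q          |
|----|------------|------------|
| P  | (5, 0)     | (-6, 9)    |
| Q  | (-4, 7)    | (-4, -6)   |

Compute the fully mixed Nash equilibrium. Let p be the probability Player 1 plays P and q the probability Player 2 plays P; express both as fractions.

p = 13/22, q = 2/11

Each player's mixing probability is pinned down by making the *other* player indifferent.
Player 2 indifferent between P and Q: p·0 + (1−p)·7 = p·9 + (1−p)·(-6) ⟹ 7 + (-7)p = (-6) + 15p ⟹ p = 13/22.
Player 1 indifferent between P and Q: q·5 + (1−q)·(-6) = q·(-4) + (1−q)·(-4) ⟹ (-6) + 11q = (-4) + 0q ⟹ q = 2/11.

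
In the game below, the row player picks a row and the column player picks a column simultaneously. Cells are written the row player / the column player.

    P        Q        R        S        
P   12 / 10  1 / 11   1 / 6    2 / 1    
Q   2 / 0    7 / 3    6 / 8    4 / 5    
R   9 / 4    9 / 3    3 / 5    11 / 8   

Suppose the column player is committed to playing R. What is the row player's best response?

Q

With the column player fixed at R, the row player's payoffs are: P → 1, Q → 6, R → 3.
The maximum is 6, achieved by Q.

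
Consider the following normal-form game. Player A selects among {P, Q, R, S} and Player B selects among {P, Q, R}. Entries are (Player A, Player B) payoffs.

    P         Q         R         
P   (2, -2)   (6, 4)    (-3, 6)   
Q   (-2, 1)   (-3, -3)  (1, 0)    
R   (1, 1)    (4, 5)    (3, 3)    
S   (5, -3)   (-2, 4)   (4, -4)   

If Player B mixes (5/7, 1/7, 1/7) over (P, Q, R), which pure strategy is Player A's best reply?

Compute Player A's expected payoff from each pure strategy against the given mix.
P: (5/7)·2 + (1/7)·6 + (1/7)·(-3) = 13/7
Q: (5/7)·(-2) + (1/7)·(-3) + (1/7)·1 = -12/7
R: (5/7)·1 + (1/7)·4 + (1/7)·3 = 12/7
S: (5/7)·5 + (1/7)·(-2) + (1/7)·4 = 27/7
Highest expected payoff is 27/7, from S.

S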